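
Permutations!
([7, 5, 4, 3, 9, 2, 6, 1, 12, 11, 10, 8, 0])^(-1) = [12, 7, 5, 3, 2, 1, 6, 0, 11, 4, 10, 9, 8]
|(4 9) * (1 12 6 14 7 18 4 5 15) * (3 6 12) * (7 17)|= 11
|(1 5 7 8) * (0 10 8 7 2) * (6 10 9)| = 8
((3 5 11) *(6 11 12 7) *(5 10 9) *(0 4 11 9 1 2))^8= (0 4 11 3 10 1 2)(5 6 12 9 7)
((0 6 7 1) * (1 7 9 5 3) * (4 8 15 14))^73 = (0 6 9 5 3 1)(4 8 15 14)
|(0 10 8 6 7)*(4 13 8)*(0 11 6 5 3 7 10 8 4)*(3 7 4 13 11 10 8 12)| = 10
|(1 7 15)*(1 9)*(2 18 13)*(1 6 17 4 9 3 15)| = |(1 7)(2 18 13)(3 15)(4 9 6 17)| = 12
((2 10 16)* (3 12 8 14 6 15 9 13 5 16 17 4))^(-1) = (2 16 5 13 9 15 6 14 8 12 3 4 17 10)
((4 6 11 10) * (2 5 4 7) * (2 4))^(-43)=((2 5)(4 6 11 10 7))^(-43)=(2 5)(4 11 7 6 10)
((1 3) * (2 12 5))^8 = (2 5 12)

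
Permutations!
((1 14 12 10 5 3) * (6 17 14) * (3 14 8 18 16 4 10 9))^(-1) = (1 3 9 12 14 5 10 4 16 18 8 17 6)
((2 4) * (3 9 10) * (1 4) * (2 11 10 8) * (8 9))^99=(1 4 11 10 3 8 2)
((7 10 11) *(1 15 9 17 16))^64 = (1 16 17 9 15)(7 10 11)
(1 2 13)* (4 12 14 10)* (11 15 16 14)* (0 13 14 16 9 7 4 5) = (16)(0 13 1 2 14 10 5)(4 12 11 15 9 7) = [13, 2, 14, 3, 12, 0, 6, 4, 8, 7, 5, 15, 11, 1, 10, 9, 16]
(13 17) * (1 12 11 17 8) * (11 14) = [0, 12, 2, 3, 4, 5, 6, 7, 1, 9, 10, 17, 14, 8, 11, 15, 16, 13] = (1 12 14 11 17 13 8)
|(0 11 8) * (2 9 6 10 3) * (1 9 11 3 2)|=9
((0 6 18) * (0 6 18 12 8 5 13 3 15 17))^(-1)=(0 17 15 3 13 5 8 12 6 18)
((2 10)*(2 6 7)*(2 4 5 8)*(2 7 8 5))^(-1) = (2 4 7 8 6 10)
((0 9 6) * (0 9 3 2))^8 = ((0 3 2)(6 9))^8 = (9)(0 2 3)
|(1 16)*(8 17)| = 2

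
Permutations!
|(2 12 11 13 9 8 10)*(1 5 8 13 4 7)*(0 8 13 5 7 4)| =|(0 8 10 2 12 11)(1 7)(5 13 9)| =6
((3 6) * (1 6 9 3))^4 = (9)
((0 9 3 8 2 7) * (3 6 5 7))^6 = (0 9 6 5 7)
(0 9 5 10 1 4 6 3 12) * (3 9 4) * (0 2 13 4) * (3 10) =(1 10)(2 13 4 6 9 5 3 12) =[0, 10, 13, 12, 6, 3, 9, 7, 8, 5, 1, 11, 2, 4]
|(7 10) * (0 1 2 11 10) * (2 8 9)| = 8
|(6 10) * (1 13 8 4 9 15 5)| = 14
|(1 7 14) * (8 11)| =|(1 7 14)(8 11)| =6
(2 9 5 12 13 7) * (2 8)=[0, 1, 9, 3, 4, 12, 6, 8, 2, 5, 10, 11, 13, 7]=(2 9 5 12 13 7 8)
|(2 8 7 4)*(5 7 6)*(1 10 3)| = 6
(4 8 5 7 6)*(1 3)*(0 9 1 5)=[9, 3, 2, 5, 8, 7, 4, 6, 0, 1]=(0 9 1 3 5 7 6 4 8)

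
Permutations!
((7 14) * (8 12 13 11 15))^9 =(7 14)(8 15 11 13 12)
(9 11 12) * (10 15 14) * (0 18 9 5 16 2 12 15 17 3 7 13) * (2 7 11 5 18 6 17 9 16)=[6, 1, 12, 11, 4, 2, 17, 13, 8, 5, 9, 15, 18, 0, 10, 14, 7, 3, 16]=(0 6 17 3 11 15 14 10 9 5 2 12 18 16 7 13)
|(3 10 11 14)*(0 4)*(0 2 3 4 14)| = |(0 14 4 2 3 10 11)| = 7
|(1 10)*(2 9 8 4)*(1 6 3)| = |(1 10 6 3)(2 9 8 4)| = 4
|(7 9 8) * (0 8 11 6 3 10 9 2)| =|(0 8 7 2)(3 10 9 11 6)| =20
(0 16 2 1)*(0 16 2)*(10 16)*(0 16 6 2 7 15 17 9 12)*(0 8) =[7, 10, 1, 3, 4, 5, 2, 15, 0, 12, 6, 11, 8, 13, 14, 17, 16, 9] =(0 7 15 17 9 12 8)(1 10 6 2)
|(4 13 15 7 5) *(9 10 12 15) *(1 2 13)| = 10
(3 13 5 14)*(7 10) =[0, 1, 2, 13, 4, 14, 6, 10, 8, 9, 7, 11, 12, 5, 3] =(3 13 5 14)(7 10)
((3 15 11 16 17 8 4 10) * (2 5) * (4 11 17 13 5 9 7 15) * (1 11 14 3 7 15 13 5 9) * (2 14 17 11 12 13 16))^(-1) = ((1 12 13 9 15 11 2)(3 4 10 7 16 5 14)(8 17))^(-1) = (1 2 11 15 9 13 12)(3 14 5 16 7 10 4)(8 17)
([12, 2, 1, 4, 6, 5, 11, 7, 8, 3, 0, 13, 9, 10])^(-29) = (0 13 6 3 12 10 11 4 9)(1 2)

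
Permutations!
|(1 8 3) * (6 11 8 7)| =6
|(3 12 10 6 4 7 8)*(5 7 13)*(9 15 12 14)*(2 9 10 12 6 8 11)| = 36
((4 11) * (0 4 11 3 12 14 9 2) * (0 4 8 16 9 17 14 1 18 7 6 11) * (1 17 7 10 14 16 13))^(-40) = ((0 8 13 1 18 10 14 7 6 11)(2 4 3 12 17 16 9))^(-40) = (18)(2 3 17 9 4 12 16)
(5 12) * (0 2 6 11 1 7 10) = (0 2 6 11 1 7 10)(5 12) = [2, 7, 6, 3, 4, 12, 11, 10, 8, 9, 0, 1, 5]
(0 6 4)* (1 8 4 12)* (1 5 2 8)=(0 6 12 5 2 8 4)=[6, 1, 8, 3, 0, 2, 12, 7, 4, 9, 10, 11, 5]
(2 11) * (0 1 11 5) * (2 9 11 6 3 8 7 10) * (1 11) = (0 11 9 1 6 3 8 7 10 2 5) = [11, 6, 5, 8, 4, 0, 3, 10, 7, 1, 2, 9]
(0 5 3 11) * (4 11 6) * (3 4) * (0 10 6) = (0 5 4 11 10 6 3) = [5, 1, 2, 0, 11, 4, 3, 7, 8, 9, 6, 10]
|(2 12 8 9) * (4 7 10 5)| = |(2 12 8 9)(4 7 10 5)| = 4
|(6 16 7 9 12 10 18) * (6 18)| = 6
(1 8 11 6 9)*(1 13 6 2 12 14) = [0, 8, 12, 3, 4, 5, 9, 7, 11, 13, 10, 2, 14, 6, 1] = (1 8 11 2 12 14)(6 9 13)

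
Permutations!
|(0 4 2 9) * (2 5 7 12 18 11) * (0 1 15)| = 11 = |(0 4 5 7 12 18 11 2 9 1 15)|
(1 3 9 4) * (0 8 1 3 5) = (0 8 1 5)(3 9 4) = [8, 5, 2, 9, 3, 0, 6, 7, 1, 4]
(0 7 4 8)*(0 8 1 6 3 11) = (0 7 4 1 6 3 11) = [7, 6, 2, 11, 1, 5, 3, 4, 8, 9, 10, 0]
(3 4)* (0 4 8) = (0 4 3 8) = [4, 1, 2, 8, 3, 5, 6, 7, 0]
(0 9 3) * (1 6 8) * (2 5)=(0 9 3)(1 6 8)(2 5)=[9, 6, 5, 0, 4, 2, 8, 7, 1, 3]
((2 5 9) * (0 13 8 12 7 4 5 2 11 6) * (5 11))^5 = (0 4 8 6 7 13 11 12)(5 9)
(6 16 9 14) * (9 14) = (6 16 14) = [0, 1, 2, 3, 4, 5, 16, 7, 8, 9, 10, 11, 12, 13, 6, 15, 14]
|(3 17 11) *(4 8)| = 6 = |(3 17 11)(4 8)|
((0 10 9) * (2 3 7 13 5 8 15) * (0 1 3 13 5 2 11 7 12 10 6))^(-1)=(0 6)(1 9 10 12 3)(2 13)(5 7 11 15 8)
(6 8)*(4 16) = (4 16)(6 8) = [0, 1, 2, 3, 16, 5, 8, 7, 6, 9, 10, 11, 12, 13, 14, 15, 4]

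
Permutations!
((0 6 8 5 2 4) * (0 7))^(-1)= ((0 6 8 5 2 4 7))^(-1)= (0 7 4 2 5 8 6)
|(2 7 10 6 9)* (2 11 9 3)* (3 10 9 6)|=7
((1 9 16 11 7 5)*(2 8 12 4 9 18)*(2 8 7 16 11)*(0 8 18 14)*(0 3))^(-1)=((18)(0 8 12 4 9 11 16 2 7 5 1 14 3))^(-1)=(18)(0 3 14 1 5 7 2 16 11 9 4 12 8)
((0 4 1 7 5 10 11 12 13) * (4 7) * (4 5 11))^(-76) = (0 13 12 11 7)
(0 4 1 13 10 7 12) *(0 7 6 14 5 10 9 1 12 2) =(0 4 12 7 2)(1 13 9)(5 10 6 14) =[4, 13, 0, 3, 12, 10, 14, 2, 8, 1, 6, 11, 7, 9, 5]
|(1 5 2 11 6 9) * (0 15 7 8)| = |(0 15 7 8)(1 5 2 11 6 9)| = 12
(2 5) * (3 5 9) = [0, 1, 9, 5, 4, 2, 6, 7, 8, 3] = (2 9 3 5)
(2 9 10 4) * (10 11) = (2 9 11 10 4) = [0, 1, 9, 3, 2, 5, 6, 7, 8, 11, 4, 10]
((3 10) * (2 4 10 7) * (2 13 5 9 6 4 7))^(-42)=(2 5 4)(3 13 6)(7 9 10)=((2 7 13 5 9 6 4 10 3))^(-42)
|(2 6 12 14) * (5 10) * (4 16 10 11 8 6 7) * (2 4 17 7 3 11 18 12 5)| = |(2 3 11 8 6 5 18 12 14 4 16 10)(7 17)| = 12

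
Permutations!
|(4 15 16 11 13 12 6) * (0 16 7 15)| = 14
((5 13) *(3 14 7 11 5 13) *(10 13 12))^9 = (3 5 11 7 14)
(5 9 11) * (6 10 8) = (5 9 11)(6 10 8) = [0, 1, 2, 3, 4, 9, 10, 7, 6, 11, 8, 5]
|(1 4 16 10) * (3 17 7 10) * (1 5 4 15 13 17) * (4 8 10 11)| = |(1 15 13 17 7 11 4 16 3)(5 8 10)| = 9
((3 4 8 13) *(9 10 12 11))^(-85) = ((3 4 8 13)(9 10 12 11))^(-85) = (3 13 8 4)(9 11 12 10)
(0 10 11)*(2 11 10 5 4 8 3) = (0 5 4 8 3 2 11) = [5, 1, 11, 2, 8, 4, 6, 7, 3, 9, 10, 0]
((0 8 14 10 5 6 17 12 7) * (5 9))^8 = (0 12 6 9 14)(5 10 8 7 17)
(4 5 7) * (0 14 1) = (0 14 1)(4 5 7) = [14, 0, 2, 3, 5, 7, 6, 4, 8, 9, 10, 11, 12, 13, 1]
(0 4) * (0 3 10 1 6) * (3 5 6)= [4, 3, 2, 10, 5, 6, 0, 7, 8, 9, 1]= (0 4 5 6)(1 3 10)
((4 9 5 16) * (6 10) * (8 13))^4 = (16)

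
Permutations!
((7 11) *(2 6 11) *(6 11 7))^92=((2 11 6 7))^92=(11)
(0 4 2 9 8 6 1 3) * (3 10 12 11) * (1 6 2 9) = (0 4 9 8 2 1 10 12 11 3) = [4, 10, 1, 0, 9, 5, 6, 7, 2, 8, 12, 3, 11]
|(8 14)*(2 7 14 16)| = 5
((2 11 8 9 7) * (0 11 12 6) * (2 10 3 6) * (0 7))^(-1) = ((0 11 8 9)(2 12)(3 6 7 10))^(-1) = (0 9 8 11)(2 12)(3 10 7 6)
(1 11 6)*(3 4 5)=(1 11 6)(3 4 5)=[0, 11, 2, 4, 5, 3, 1, 7, 8, 9, 10, 6]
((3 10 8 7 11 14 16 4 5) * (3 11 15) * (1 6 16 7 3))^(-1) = (1 15 7 14 11 5 4 16 6)(3 8 10)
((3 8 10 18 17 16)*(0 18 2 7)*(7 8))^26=((0 18 17 16 3 7)(2 8 10))^26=(0 17 3)(2 10 8)(7 18 16)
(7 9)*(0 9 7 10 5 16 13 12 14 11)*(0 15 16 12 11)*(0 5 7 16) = (0 9 10 7 16 13 11 15)(5 12 14) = [9, 1, 2, 3, 4, 12, 6, 16, 8, 10, 7, 15, 14, 11, 5, 0, 13]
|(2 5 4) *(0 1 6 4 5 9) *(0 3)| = 7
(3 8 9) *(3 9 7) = (9)(3 8 7) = [0, 1, 2, 8, 4, 5, 6, 3, 7, 9]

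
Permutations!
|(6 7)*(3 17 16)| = 6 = |(3 17 16)(6 7)|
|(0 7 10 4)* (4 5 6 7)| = |(0 4)(5 6 7 10)| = 4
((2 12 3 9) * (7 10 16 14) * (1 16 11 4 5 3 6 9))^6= (1 4 7)(2 6)(3 11 14)(5 10 16)(9 12)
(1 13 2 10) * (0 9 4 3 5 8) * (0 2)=(0 9 4 3 5 8 2 10 1 13)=[9, 13, 10, 5, 3, 8, 6, 7, 2, 4, 1, 11, 12, 0]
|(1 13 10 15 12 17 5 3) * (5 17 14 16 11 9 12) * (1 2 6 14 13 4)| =12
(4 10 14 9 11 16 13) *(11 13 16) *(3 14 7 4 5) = (16)(3 14 9 13 5)(4 10 7) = [0, 1, 2, 14, 10, 3, 6, 4, 8, 13, 7, 11, 12, 5, 9, 15, 16]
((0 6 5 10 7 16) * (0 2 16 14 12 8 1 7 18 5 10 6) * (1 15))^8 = (18)(1 14 8)(7 12 15)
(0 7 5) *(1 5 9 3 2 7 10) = (0 10 1 5)(2 7 9 3) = [10, 5, 7, 2, 4, 0, 6, 9, 8, 3, 1]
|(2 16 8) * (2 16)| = |(8 16)| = 2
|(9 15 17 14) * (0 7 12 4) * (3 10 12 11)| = 28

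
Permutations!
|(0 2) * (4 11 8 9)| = 4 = |(0 2)(4 11 8 9)|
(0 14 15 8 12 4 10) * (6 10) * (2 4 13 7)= [14, 1, 4, 3, 6, 5, 10, 2, 12, 9, 0, 11, 13, 7, 15, 8]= (0 14 15 8 12 13 7 2 4 6 10)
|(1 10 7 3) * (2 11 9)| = |(1 10 7 3)(2 11 9)| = 12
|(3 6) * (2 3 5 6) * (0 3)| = 6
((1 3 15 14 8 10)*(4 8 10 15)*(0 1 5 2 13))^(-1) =(0 13 2 5 10 14 15 8 4 3 1) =((0 1 3 4 8 15 14 10 5 2 13))^(-1)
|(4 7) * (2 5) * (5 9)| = 6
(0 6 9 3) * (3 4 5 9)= (0 6 3)(4 5 9)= [6, 1, 2, 0, 5, 9, 3, 7, 8, 4]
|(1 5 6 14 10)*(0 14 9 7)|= |(0 14 10 1 5 6 9 7)|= 8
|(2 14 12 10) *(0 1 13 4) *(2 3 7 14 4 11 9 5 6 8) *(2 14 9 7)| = |(0 1 13 11 7 9 5 6 8 14 12 10 3 2 4)| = 15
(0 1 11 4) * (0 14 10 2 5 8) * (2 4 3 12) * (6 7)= (0 1 11 3 12 2 5 8)(4 14 10)(6 7)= [1, 11, 5, 12, 14, 8, 7, 6, 0, 9, 4, 3, 2, 13, 10]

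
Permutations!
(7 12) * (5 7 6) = (5 7 12 6) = [0, 1, 2, 3, 4, 7, 5, 12, 8, 9, 10, 11, 6]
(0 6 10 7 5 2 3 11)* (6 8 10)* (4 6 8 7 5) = (0 7 4 6 8 10 5 2 3 11) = [7, 1, 3, 11, 6, 2, 8, 4, 10, 9, 5, 0]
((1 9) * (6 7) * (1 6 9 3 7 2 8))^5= ((1 3 7 9 6 2 8))^5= (1 2 9 3 8 6 7)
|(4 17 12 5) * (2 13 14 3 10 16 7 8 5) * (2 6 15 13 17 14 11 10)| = 15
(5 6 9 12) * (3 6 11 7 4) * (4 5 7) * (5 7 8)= (3 6 9 12 8 5 11 4)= [0, 1, 2, 6, 3, 11, 9, 7, 5, 12, 10, 4, 8]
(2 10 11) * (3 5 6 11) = (2 10 3 5 6 11) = [0, 1, 10, 5, 4, 6, 11, 7, 8, 9, 3, 2]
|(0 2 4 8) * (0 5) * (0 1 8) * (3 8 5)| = |(0 2 4)(1 5)(3 8)| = 6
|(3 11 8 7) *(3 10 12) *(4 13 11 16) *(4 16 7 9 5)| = |(16)(3 7 10 12)(4 13 11 8 9 5)| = 12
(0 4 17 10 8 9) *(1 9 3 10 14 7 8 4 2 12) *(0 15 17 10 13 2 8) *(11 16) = [8, 9, 12, 13, 10, 5, 6, 0, 3, 15, 4, 16, 1, 2, 7, 17, 11, 14] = (0 8 3 13 2 12 1 9 15 17 14 7)(4 10)(11 16)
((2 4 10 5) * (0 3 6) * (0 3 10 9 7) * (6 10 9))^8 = (0 7 9)(2 6 10)(3 5 4)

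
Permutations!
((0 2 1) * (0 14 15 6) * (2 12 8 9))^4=(0 2 6 9 15 8 14 12 1)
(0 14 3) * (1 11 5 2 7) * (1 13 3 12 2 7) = [14, 11, 1, 0, 4, 7, 6, 13, 8, 9, 10, 5, 2, 3, 12] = (0 14 12 2 1 11 5 7 13 3)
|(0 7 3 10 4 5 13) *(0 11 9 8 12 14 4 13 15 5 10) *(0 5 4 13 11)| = |(0 7 3 5 15 4 10 11 9 8 12 14 13)| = 13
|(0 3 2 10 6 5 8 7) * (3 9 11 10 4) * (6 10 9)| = 30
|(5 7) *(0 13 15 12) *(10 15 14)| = 6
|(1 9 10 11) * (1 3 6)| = |(1 9 10 11 3 6)| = 6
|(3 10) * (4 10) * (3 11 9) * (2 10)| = 6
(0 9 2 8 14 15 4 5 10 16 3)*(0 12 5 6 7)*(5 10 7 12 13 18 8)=(0 9 2 5 7)(3 13 18 8 14 15 4 6 12 10 16)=[9, 1, 5, 13, 6, 7, 12, 0, 14, 2, 16, 11, 10, 18, 15, 4, 3, 17, 8]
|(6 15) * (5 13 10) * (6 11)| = 3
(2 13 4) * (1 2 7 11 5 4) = [0, 2, 13, 3, 7, 4, 6, 11, 8, 9, 10, 5, 12, 1] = (1 2 13)(4 7 11 5)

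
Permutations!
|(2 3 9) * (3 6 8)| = |(2 6 8 3 9)| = 5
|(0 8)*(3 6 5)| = 6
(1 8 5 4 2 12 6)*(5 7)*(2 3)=(1 8 7 5 4 3 2 12 6)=[0, 8, 12, 2, 3, 4, 1, 5, 7, 9, 10, 11, 6]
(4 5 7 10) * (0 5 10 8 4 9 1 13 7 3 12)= (0 5 3 12)(1 13 7 8 4 10 9)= [5, 13, 2, 12, 10, 3, 6, 8, 4, 1, 9, 11, 0, 7]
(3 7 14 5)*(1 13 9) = (1 13 9)(3 7 14 5) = [0, 13, 2, 7, 4, 3, 6, 14, 8, 1, 10, 11, 12, 9, 5]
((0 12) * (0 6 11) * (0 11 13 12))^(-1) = (6 12 13)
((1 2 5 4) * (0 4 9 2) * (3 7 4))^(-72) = (9)(0 4 3 1 7)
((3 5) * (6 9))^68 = ((3 5)(6 9))^68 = (9)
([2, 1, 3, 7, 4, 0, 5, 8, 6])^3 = [7, 1, 8, 6, 4, 3, 2, 5, 0]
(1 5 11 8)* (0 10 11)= (0 10 11 8 1 5)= [10, 5, 2, 3, 4, 0, 6, 7, 1, 9, 11, 8]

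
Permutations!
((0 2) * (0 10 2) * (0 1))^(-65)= (0 1)(2 10)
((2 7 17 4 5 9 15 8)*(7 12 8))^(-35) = ((2 12 8)(4 5 9 15 7 17))^(-35) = (2 12 8)(4 5 9 15 7 17)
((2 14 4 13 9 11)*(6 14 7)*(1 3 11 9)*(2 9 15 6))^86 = (1 6 3 14 11 4 9 13 15)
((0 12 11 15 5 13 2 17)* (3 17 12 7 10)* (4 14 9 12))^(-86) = (0 17 3 10 7)(2 12 13 9 5 14 15 4 11)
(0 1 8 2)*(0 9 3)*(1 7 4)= (0 7 4 1 8 2 9 3)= [7, 8, 9, 0, 1, 5, 6, 4, 2, 3]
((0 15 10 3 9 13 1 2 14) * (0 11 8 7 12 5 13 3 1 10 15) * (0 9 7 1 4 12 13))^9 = (15)(1 8 11 14 2)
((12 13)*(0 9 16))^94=(0 9 16)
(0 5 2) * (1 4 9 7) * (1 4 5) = (0 1 5 2)(4 9 7) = [1, 5, 0, 3, 9, 2, 6, 4, 8, 7]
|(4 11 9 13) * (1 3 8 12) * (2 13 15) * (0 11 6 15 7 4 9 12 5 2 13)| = |(0 11 12 1 3 8 5 2)(4 6 15 13 9 7)| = 24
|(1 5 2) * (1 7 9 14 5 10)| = |(1 10)(2 7 9 14 5)| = 10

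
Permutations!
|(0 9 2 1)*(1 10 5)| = 6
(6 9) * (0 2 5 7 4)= (0 2 5 7 4)(6 9)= [2, 1, 5, 3, 0, 7, 9, 4, 8, 6]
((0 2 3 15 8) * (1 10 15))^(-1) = (0 8 15 10 1 3 2)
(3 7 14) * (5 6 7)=(3 5 6 7 14)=[0, 1, 2, 5, 4, 6, 7, 14, 8, 9, 10, 11, 12, 13, 3]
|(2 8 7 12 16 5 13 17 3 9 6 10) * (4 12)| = 13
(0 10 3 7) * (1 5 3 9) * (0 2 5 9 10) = (10)(1 9)(2 5 3 7) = [0, 9, 5, 7, 4, 3, 6, 2, 8, 1, 10]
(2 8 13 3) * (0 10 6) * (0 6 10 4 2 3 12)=(0 4 2 8 13 12)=[4, 1, 8, 3, 2, 5, 6, 7, 13, 9, 10, 11, 0, 12]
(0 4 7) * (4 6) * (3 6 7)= (0 7)(3 6 4)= [7, 1, 2, 6, 3, 5, 4, 0]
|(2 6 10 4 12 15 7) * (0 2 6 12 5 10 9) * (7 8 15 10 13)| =|(0 2 12 10 4 5 13 7 6 9)(8 15)| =10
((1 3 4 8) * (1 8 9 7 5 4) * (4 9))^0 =((1 3)(5 9 7))^0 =(9)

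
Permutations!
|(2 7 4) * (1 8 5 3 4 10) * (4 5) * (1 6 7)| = 12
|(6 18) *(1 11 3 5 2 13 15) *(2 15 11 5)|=|(1 5 15)(2 13 11 3)(6 18)|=12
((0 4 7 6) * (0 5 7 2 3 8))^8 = (0 3 4 8 2)(5 6 7)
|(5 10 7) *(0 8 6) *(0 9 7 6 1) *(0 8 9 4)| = 14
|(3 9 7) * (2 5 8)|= 3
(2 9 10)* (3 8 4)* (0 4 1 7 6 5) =(0 4 3 8 1 7 6 5)(2 9 10) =[4, 7, 9, 8, 3, 0, 5, 6, 1, 10, 2]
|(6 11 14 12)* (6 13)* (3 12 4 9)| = 8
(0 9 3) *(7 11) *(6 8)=[9, 1, 2, 0, 4, 5, 8, 11, 6, 3, 10, 7]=(0 9 3)(6 8)(7 11)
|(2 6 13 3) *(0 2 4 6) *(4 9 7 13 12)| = 12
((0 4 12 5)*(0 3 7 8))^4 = (0 3 4 7 12 8 5)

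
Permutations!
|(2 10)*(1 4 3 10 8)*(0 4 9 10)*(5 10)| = |(0 4 3)(1 9 5 10 2 8)| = 6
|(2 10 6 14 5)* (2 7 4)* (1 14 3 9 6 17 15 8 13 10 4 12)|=|(1 14 5 7 12)(2 4)(3 9 6)(8 13 10 17 15)|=30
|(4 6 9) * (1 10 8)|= 3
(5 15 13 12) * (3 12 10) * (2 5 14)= [0, 1, 5, 12, 4, 15, 6, 7, 8, 9, 3, 11, 14, 10, 2, 13]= (2 5 15 13 10 3 12 14)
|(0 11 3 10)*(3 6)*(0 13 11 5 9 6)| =8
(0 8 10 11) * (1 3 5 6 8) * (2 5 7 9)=[1, 3, 5, 7, 4, 6, 8, 9, 10, 2, 11, 0]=(0 1 3 7 9 2 5 6 8 10 11)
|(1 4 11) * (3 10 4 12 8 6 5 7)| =10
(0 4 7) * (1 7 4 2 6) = (0 2 6 1 7) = [2, 7, 6, 3, 4, 5, 1, 0]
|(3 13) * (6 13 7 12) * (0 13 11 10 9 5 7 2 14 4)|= |(0 13 3 2 14 4)(5 7 12 6 11 10 9)|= 42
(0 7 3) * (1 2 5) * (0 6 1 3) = [7, 2, 5, 6, 4, 3, 1, 0] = (0 7)(1 2 5 3 6)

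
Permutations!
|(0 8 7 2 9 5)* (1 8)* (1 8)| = |(0 8 7 2 9 5)| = 6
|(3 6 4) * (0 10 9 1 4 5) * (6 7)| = 9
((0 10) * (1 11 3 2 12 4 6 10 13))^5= (0 2)(1 4)(3 10)(6 11)(12 13)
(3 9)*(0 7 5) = (0 7 5)(3 9) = [7, 1, 2, 9, 4, 0, 6, 5, 8, 3]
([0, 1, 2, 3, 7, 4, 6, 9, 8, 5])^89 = [0, 1, 2, 3, 7, 4, 6, 9, 8, 5]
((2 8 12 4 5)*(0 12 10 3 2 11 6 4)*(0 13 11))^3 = (0 11 5 13 4 12 6)(2 3 10 8)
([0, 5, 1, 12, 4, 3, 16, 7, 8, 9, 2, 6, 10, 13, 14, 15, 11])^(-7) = [0, 2, 10, 5, 4, 1, 11, 7, 8, 9, 12, 16, 3, 13, 14, 15, 6]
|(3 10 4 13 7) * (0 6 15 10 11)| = 9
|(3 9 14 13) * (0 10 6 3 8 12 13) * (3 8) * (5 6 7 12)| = 24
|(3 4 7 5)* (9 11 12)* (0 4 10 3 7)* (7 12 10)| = 14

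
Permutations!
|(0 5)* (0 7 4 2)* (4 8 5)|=3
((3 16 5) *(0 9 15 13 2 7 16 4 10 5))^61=(0 7 13 9 16 2 15)(3 4 10 5)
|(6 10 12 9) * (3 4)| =4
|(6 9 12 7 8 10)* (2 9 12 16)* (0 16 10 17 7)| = 21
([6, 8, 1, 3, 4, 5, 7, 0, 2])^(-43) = (0 7 6)(1 2 8)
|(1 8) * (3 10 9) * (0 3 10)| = 2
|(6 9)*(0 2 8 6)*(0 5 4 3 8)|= 6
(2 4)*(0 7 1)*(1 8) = (0 7 8 1)(2 4) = [7, 0, 4, 3, 2, 5, 6, 8, 1]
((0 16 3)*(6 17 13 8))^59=(0 3 16)(6 8 13 17)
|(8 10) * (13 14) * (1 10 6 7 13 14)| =6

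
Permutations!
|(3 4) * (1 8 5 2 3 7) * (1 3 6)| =15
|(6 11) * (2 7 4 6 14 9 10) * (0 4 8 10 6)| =|(0 4)(2 7 8 10)(6 11 14 9)| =4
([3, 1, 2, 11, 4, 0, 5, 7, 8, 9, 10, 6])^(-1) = [5, 1, 2, 0, 4, 6, 11, 7, 8, 9, 10, 3]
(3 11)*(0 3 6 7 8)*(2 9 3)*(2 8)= (0 8)(2 9 3 11 6 7)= [8, 1, 9, 11, 4, 5, 7, 2, 0, 3, 10, 6]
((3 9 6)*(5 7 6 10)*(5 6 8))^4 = (10)(5 7 8)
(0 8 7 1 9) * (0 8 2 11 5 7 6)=(0 2 11 5 7 1 9 8 6)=[2, 9, 11, 3, 4, 7, 0, 1, 6, 8, 10, 5]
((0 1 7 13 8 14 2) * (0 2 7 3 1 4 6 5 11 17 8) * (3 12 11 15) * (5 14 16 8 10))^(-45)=(0 14)(1 17 15 12 10 3 11 5)(4 7)(6 13)(8 16)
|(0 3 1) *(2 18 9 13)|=|(0 3 1)(2 18 9 13)|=12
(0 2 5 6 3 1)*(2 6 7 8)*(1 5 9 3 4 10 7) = (0 6 4 10 7 8 2 9 3 5 1) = [6, 0, 9, 5, 10, 1, 4, 8, 2, 3, 7]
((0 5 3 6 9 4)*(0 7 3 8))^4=((0 5 8)(3 6 9 4 7))^4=(0 5 8)(3 7 4 9 6)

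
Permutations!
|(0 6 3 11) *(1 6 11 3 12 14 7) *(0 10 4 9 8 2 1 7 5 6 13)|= |(0 11 10 4 9 8 2 1 13)(5 6 12 14)|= 36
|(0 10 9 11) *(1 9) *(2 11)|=|(0 10 1 9 2 11)|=6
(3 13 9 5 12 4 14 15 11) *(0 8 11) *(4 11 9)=(0 8 9 5 12 11 3 13 4 14 15)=[8, 1, 2, 13, 14, 12, 6, 7, 9, 5, 10, 3, 11, 4, 15, 0]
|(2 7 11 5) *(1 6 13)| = 12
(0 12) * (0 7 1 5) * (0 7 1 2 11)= (0 12 1 5 7 2 11)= [12, 5, 11, 3, 4, 7, 6, 2, 8, 9, 10, 0, 1]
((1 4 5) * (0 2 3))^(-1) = ((0 2 3)(1 4 5))^(-1) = (0 3 2)(1 5 4)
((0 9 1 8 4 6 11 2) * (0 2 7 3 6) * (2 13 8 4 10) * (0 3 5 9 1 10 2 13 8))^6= ((0 1 4 3 6 11 7 5 9 10 13)(2 8))^6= (0 7 1 5 4 9 3 10 6 13 11)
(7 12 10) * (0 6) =(0 6)(7 12 10) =[6, 1, 2, 3, 4, 5, 0, 12, 8, 9, 7, 11, 10]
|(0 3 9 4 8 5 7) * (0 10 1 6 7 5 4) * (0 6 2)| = 8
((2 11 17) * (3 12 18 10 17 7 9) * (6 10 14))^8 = (2 6 12 7 17 14 3 11 10 18 9)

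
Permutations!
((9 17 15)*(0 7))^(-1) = (0 7)(9 15 17)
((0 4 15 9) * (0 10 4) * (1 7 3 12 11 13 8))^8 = (15)(1 7 3 12 11 13 8)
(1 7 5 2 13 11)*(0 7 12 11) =[7, 12, 13, 3, 4, 2, 6, 5, 8, 9, 10, 1, 11, 0] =(0 7 5 2 13)(1 12 11)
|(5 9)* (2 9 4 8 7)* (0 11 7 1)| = |(0 11 7 2 9 5 4 8 1)| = 9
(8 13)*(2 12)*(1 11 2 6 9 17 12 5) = (1 11 2 5)(6 9 17 12)(8 13) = [0, 11, 5, 3, 4, 1, 9, 7, 13, 17, 10, 2, 6, 8, 14, 15, 16, 12]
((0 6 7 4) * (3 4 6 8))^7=((0 8 3 4)(6 7))^7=(0 4 3 8)(6 7)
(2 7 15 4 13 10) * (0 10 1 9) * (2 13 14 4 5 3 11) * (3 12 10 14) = (0 14 4 3 11 2 7 15 5 12 10 13 1 9) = [14, 9, 7, 11, 3, 12, 6, 15, 8, 0, 13, 2, 10, 1, 4, 5]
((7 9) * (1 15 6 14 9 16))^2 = (1 6 9 16 15 14 7)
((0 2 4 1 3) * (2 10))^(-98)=(0 1 2)(3 4 10)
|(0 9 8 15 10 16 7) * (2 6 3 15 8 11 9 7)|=6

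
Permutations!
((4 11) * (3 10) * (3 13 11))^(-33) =(3 13 4 10 11)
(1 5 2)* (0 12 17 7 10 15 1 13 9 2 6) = (0 12 17 7 10 15 1 5 6)(2 13 9) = [12, 5, 13, 3, 4, 6, 0, 10, 8, 2, 15, 11, 17, 9, 14, 1, 16, 7]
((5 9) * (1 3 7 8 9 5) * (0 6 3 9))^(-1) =((0 6 3 7 8)(1 9))^(-1) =(0 8 7 3 6)(1 9)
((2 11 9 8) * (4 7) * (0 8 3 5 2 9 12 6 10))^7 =((0 8 9 3 5 2 11 12 6 10)(4 7))^7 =(0 12 5 8 6 2 9 10 11 3)(4 7)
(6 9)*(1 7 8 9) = (1 7 8 9 6) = [0, 7, 2, 3, 4, 5, 1, 8, 9, 6]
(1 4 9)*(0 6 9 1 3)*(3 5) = (0 6 9 5 3)(1 4) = [6, 4, 2, 0, 1, 3, 9, 7, 8, 5]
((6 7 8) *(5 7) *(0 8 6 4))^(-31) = ((0 8 4)(5 7 6))^(-31) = (0 4 8)(5 6 7)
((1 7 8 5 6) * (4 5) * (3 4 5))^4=((1 7 8 5 6)(3 4))^4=(1 6 5 8 7)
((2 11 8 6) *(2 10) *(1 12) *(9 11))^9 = ((1 12)(2 9 11 8 6 10))^9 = (1 12)(2 8)(6 9)(10 11)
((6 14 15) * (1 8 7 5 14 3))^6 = (1 6 14 7)(3 15 5 8)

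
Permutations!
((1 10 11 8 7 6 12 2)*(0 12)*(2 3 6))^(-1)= (0 6 3 12)(1 2 7 8 11 10)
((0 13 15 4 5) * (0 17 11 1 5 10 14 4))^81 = (1 5 17 11) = ((0 13 15)(1 5 17 11)(4 10 14))^81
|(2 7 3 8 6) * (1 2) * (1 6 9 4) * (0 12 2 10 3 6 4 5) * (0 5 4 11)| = |(0 12 2 7 6 11)(1 10 3 8 9 4)| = 6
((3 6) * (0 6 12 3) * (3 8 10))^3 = ((0 6)(3 12 8 10))^3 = (0 6)(3 10 8 12)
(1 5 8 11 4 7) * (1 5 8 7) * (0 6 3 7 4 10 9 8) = (0 6 3 7 5 4 1)(8 11 10 9) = [6, 0, 2, 7, 1, 4, 3, 5, 11, 8, 9, 10]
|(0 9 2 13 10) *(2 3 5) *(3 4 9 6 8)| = 8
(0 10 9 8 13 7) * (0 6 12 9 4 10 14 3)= (0 14 3)(4 10)(6 12 9 8 13 7)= [14, 1, 2, 0, 10, 5, 12, 6, 13, 8, 4, 11, 9, 7, 3]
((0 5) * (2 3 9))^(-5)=(0 5)(2 3 9)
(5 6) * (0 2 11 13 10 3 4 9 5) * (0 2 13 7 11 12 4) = (0 13 10 3)(2 12 4 9 5 6)(7 11) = [13, 1, 12, 0, 9, 6, 2, 11, 8, 5, 3, 7, 4, 10]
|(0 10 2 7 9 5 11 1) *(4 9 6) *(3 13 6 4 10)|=12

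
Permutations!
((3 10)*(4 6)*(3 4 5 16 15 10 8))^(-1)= (3 8)(4 10 15 16 5 6)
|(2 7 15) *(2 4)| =|(2 7 15 4)| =4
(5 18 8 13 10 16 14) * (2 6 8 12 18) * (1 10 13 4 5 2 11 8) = (1 10 16 14 2 6)(4 5 11 8)(12 18) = [0, 10, 6, 3, 5, 11, 1, 7, 4, 9, 16, 8, 18, 13, 2, 15, 14, 17, 12]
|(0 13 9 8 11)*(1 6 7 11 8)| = 7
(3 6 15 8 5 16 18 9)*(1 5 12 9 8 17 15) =[0, 5, 2, 6, 4, 16, 1, 7, 12, 3, 10, 11, 9, 13, 14, 17, 18, 15, 8] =(1 5 16 18 8 12 9 3 6)(15 17)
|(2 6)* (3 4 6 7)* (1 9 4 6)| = 12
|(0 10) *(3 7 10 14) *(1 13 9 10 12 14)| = |(0 1 13 9 10)(3 7 12 14)| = 20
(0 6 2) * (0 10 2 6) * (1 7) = (1 7)(2 10) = [0, 7, 10, 3, 4, 5, 6, 1, 8, 9, 2]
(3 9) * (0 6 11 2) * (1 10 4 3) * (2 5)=[6, 10, 0, 9, 3, 2, 11, 7, 8, 1, 4, 5]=(0 6 11 5 2)(1 10 4 3 9)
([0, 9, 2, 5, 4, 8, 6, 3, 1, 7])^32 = (1 7 5)(3 8 9)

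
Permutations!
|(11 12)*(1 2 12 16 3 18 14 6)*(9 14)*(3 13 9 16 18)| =10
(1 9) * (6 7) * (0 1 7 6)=(0 1 9 7)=[1, 9, 2, 3, 4, 5, 6, 0, 8, 7]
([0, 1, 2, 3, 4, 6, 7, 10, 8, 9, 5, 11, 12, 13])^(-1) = [0, 1, 2, 3, 4, 10, 5, 6, 8, 9, 7, 11, 12, 13]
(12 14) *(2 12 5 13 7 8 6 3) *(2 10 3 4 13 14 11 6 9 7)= (2 12 11 6 4 13)(3 10)(5 14)(7 8 9)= [0, 1, 12, 10, 13, 14, 4, 8, 9, 7, 3, 6, 11, 2, 5]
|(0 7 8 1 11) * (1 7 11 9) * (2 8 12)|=|(0 11)(1 9)(2 8 7 12)|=4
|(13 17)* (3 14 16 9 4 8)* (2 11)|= 6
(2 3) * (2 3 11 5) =[0, 1, 11, 3, 4, 2, 6, 7, 8, 9, 10, 5] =(2 11 5)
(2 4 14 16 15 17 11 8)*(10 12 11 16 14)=(2 4 10 12 11 8)(15 17 16)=[0, 1, 4, 3, 10, 5, 6, 7, 2, 9, 12, 8, 11, 13, 14, 17, 15, 16]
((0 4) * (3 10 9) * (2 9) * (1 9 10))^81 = (0 4)(2 10)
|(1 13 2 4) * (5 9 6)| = |(1 13 2 4)(5 9 6)| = 12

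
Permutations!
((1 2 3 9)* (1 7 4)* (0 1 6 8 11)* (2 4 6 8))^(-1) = ((0 1 4 8 11)(2 3 9 7 6))^(-1) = (0 11 8 4 1)(2 6 7 9 3)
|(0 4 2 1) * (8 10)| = |(0 4 2 1)(8 10)| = 4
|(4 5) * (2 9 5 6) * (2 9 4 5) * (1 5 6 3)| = 7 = |(1 5 6 9 2 4 3)|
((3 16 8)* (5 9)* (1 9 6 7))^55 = (3 16 8)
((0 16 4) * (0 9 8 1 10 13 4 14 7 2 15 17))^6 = ((0 16 14 7 2 15 17)(1 10 13 4 9 8))^6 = (0 17 15 2 7 14 16)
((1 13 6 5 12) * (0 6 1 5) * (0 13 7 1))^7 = (0 6 13)(1 7)(5 12)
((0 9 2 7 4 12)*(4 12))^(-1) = (0 12 7 2 9)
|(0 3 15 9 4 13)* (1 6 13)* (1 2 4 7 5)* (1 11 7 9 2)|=24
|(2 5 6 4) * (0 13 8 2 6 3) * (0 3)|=|(0 13 8 2 5)(4 6)|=10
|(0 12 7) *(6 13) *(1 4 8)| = |(0 12 7)(1 4 8)(6 13)| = 6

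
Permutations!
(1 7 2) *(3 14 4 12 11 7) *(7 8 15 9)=(1 3 14 4 12 11 8 15 9 7 2)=[0, 3, 1, 14, 12, 5, 6, 2, 15, 7, 10, 8, 11, 13, 4, 9]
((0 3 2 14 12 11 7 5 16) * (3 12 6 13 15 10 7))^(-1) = ((0 12 11 3 2 14 6 13 15 10 7 5 16))^(-1) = (0 16 5 7 10 15 13 6 14 2 3 11 12)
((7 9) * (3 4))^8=(9)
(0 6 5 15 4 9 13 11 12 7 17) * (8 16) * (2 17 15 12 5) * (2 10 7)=(0 6 10 7 15 4 9 13 11 5 12 2 17)(8 16)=[6, 1, 17, 3, 9, 12, 10, 15, 16, 13, 7, 5, 2, 11, 14, 4, 8, 0]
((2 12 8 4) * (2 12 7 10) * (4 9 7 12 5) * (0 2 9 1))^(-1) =((0 2 12 8 1)(4 5)(7 10 9))^(-1) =(0 1 8 12 2)(4 5)(7 9 10)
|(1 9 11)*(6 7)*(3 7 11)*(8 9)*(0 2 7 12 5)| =|(0 2 7 6 11 1 8 9 3 12 5)| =11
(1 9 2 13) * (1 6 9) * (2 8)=(2 13 6 9 8)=[0, 1, 13, 3, 4, 5, 9, 7, 2, 8, 10, 11, 12, 6]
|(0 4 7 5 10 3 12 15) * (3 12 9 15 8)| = |(0 4 7 5 10 12 8 3 9 15)| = 10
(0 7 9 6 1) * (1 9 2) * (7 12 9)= [12, 0, 1, 3, 4, 5, 7, 2, 8, 6, 10, 11, 9]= (0 12 9 6 7 2 1)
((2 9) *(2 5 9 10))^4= (10)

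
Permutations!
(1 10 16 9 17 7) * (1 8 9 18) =[0, 10, 2, 3, 4, 5, 6, 8, 9, 17, 16, 11, 12, 13, 14, 15, 18, 7, 1] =(1 10 16 18)(7 8 9 17)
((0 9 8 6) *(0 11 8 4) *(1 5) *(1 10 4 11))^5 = (0 1 9 5 11 10 8 4 6)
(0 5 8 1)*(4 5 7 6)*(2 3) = (0 7 6 4 5 8 1)(2 3) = [7, 0, 3, 2, 5, 8, 4, 6, 1]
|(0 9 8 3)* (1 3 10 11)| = 7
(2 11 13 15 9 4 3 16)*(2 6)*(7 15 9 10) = (2 11 13 9 4 3 16 6)(7 15 10) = [0, 1, 11, 16, 3, 5, 2, 15, 8, 4, 7, 13, 12, 9, 14, 10, 6]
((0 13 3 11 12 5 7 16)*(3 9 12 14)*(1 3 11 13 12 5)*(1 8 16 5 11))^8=((0 12 8 16)(1 3 13 9 11 14)(5 7))^8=(16)(1 13 11)(3 9 14)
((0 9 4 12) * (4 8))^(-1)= (0 12 4 8 9)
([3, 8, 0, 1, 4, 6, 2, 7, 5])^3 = (0 8 2 1 6 3 5)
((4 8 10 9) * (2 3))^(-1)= ((2 3)(4 8 10 9))^(-1)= (2 3)(4 9 10 8)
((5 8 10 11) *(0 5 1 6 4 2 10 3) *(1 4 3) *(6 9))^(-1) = ((0 5 8 1 9 6 3)(2 10 11 4))^(-1) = (0 3 6 9 1 8 5)(2 4 11 10)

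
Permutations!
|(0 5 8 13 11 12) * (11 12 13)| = |(0 5 8 11 13 12)| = 6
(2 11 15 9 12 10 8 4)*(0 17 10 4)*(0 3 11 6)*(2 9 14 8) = [17, 1, 6, 11, 9, 5, 0, 7, 3, 12, 2, 15, 4, 13, 8, 14, 16, 10] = (0 17 10 2 6)(3 11 15 14 8)(4 9 12)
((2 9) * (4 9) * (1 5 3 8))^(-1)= ((1 5 3 8)(2 4 9))^(-1)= (1 8 3 5)(2 9 4)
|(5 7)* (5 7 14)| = 2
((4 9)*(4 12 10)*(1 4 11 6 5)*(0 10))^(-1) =(0 12 9 4 1 5 6 11 10)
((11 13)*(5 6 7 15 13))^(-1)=((5 6 7 15 13 11))^(-1)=(5 11 13 15 7 6)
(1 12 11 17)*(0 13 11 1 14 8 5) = (0 13 11 17 14 8 5)(1 12) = [13, 12, 2, 3, 4, 0, 6, 7, 5, 9, 10, 17, 1, 11, 8, 15, 16, 14]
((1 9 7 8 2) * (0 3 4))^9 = (1 2 8 7 9)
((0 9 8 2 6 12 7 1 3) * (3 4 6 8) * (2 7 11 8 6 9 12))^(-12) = ((0 12 11 8 7 1 4 9 3)(2 6))^(-12) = (0 4 8)(1 11 3)(7 12 9)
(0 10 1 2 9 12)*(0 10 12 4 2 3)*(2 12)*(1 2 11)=(0 11 1 3)(2 9 4 12 10)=[11, 3, 9, 0, 12, 5, 6, 7, 8, 4, 2, 1, 10]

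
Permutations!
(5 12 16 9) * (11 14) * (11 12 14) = (5 14 12 16 9) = [0, 1, 2, 3, 4, 14, 6, 7, 8, 5, 10, 11, 16, 13, 12, 15, 9]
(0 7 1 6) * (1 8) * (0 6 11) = [7, 11, 2, 3, 4, 5, 6, 8, 1, 9, 10, 0] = (0 7 8 1 11)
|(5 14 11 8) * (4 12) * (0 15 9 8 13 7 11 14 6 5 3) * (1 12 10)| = 60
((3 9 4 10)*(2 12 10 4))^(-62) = ((2 12 10 3 9))^(-62) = (2 3 12 9 10)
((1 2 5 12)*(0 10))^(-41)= ((0 10)(1 2 5 12))^(-41)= (0 10)(1 12 5 2)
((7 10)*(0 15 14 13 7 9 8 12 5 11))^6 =(0 9 15 8 14 12 13 5 7 11 10) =((0 15 14 13 7 10 9 8 12 5 11))^6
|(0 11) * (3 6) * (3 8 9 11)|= 6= |(0 3 6 8 9 11)|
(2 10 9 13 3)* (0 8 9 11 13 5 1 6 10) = (0 8 9 5 1 6 10 11 13 3 2) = [8, 6, 0, 2, 4, 1, 10, 7, 9, 5, 11, 13, 12, 3]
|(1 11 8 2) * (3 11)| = 5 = |(1 3 11 8 2)|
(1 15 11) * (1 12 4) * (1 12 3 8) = (1 15 11 3 8)(4 12) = [0, 15, 2, 8, 12, 5, 6, 7, 1, 9, 10, 3, 4, 13, 14, 11]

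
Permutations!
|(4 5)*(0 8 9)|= |(0 8 9)(4 5)|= 6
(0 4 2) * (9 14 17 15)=[4, 1, 0, 3, 2, 5, 6, 7, 8, 14, 10, 11, 12, 13, 17, 9, 16, 15]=(0 4 2)(9 14 17 15)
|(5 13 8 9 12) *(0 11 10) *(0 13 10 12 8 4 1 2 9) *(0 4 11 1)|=|(0 1 2 9 8 4)(5 10 13 11 12)|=30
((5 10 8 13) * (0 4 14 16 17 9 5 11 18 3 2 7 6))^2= ((0 4 14 16 17 9 5 10 8 13 11 18 3 2 7 6))^2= (0 14 17 5 8 11 3 7)(2 6 4 16 9 10 13 18)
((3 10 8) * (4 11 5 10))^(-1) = ((3 4 11 5 10 8))^(-1) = (3 8 10 5 11 4)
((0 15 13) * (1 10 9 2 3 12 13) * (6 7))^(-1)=(0 13 12 3 2 9 10 1 15)(6 7)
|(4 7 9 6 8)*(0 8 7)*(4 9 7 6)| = 4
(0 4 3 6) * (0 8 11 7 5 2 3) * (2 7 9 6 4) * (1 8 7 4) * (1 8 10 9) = (0 2 3 8 11 1 10 9 6 7 5 4) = [2, 10, 3, 8, 0, 4, 7, 5, 11, 6, 9, 1]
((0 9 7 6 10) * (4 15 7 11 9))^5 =(0 10 6 7 15 4)(9 11)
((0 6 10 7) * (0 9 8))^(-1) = (0 8 9 7 10 6)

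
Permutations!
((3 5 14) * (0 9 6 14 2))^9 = ((0 9 6 14 3 5 2))^9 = (0 6 3 2 9 14 5)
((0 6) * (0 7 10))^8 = ((0 6 7 10))^8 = (10)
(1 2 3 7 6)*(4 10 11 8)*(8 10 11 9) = [0, 2, 3, 7, 11, 5, 1, 6, 4, 8, 9, 10] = (1 2 3 7 6)(4 11 10 9 8)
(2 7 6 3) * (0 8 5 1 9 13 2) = (0 8 5 1 9 13 2 7 6 3) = [8, 9, 7, 0, 4, 1, 3, 6, 5, 13, 10, 11, 12, 2]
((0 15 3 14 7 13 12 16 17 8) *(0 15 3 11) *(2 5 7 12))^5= ((0 3 14 12 16 17 8 15 11)(2 5 7 13))^5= (0 17 3 8 14 15 12 11 16)(2 5 7 13)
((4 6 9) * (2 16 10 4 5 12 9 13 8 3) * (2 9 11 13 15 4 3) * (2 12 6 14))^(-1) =(2 14 4 15 6 5 9 3 10 16)(8 13 11 12)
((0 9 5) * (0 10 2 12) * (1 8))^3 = ((0 9 5 10 2 12)(1 8))^3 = (0 10)(1 8)(2 9)(5 12)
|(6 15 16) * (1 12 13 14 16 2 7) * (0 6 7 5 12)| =11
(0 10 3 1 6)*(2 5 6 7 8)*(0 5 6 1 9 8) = (0 10 3 9 8 2 6 5 1 7) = [10, 7, 6, 9, 4, 1, 5, 0, 2, 8, 3]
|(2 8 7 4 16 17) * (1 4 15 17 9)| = 20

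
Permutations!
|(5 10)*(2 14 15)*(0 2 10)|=6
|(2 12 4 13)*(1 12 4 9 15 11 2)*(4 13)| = 7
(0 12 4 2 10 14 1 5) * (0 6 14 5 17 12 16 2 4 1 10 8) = [16, 17, 8, 3, 4, 6, 14, 7, 0, 9, 5, 11, 1, 13, 10, 15, 2, 12] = (0 16 2 8)(1 17 12)(5 6 14 10)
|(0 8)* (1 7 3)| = 6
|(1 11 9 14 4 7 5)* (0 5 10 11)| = |(0 5 1)(4 7 10 11 9 14)| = 6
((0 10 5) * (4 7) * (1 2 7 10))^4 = ((0 1 2 7 4 10 5))^4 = (0 4 1 10 2 5 7)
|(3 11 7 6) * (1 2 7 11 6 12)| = 4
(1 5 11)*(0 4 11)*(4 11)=[11, 5, 2, 3, 4, 0, 6, 7, 8, 9, 10, 1]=(0 11 1 5)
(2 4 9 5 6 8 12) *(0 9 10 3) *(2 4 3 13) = (0 9 5 6 8 12 4 10 13 2 3) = [9, 1, 3, 0, 10, 6, 8, 7, 12, 5, 13, 11, 4, 2]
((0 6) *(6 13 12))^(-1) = ((0 13 12 6))^(-1) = (0 6 12 13)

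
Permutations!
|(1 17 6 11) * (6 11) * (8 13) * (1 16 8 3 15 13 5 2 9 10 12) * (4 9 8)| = |(1 17 11 16 4 9 10 12)(2 8 5)(3 15 13)| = 24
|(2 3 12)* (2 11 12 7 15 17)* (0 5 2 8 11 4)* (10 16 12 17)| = 30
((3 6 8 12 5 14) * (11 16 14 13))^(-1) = ((3 6 8 12 5 13 11 16 14))^(-1) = (3 14 16 11 13 5 12 8 6)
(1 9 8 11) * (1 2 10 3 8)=[0, 9, 10, 8, 4, 5, 6, 7, 11, 1, 3, 2]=(1 9)(2 10 3 8 11)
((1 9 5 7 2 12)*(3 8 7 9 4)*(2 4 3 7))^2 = (1 8 12 3 2)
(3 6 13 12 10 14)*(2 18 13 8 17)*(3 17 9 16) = (2 18 13 12 10 14 17)(3 6 8 9 16) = [0, 1, 18, 6, 4, 5, 8, 7, 9, 16, 14, 11, 10, 12, 17, 15, 3, 2, 13]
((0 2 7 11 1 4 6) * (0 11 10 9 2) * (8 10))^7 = ((1 4 6 11)(2 7 8 10 9))^7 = (1 11 6 4)(2 8 9 7 10)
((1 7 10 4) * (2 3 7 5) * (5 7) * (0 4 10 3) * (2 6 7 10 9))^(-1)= ((0 4 1 10 9 2)(3 5 6 7))^(-1)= (0 2 9 10 1 4)(3 7 6 5)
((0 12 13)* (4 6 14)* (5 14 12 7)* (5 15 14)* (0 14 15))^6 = ((15)(0 7)(4 6 12 13 14))^6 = (15)(4 6 12 13 14)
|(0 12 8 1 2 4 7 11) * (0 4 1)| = |(0 12 8)(1 2)(4 7 11)| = 6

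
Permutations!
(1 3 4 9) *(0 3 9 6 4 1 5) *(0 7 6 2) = (0 3 1 9 5 7 6 4 2) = [3, 9, 0, 1, 2, 7, 4, 6, 8, 5]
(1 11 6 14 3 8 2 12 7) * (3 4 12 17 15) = (1 11 6 14 4 12 7)(2 17 15 3 8) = [0, 11, 17, 8, 12, 5, 14, 1, 2, 9, 10, 6, 7, 13, 4, 3, 16, 15]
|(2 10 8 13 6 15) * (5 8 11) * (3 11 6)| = 20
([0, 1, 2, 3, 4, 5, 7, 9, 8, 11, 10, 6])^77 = (6 7 9 11)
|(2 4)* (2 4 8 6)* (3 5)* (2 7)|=|(2 8 6 7)(3 5)|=4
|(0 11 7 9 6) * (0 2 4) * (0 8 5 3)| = |(0 11 7 9 6 2 4 8 5 3)| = 10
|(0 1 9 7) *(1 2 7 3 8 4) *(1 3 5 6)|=12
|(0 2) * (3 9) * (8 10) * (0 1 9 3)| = 4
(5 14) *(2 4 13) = (2 4 13)(5 14) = [0, 1, 4, 3, 13, 14, 6, 7, 8, 9, 10, 11, 12, 2, 5]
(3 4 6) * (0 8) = (0 8)(3 4 6) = [8, 1, 2, 4, 6, 5, 3, 7, 0]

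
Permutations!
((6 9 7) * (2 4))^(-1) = (2 4)(6 7 9) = ((2 4)(6 9 7))^(-1)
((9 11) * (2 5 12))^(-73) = (2 12 5)(9 11)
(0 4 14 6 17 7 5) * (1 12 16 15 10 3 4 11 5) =(0 11 5)(1 12 16 15 10 3 4 14 6 17 7) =[11, 12, 2, 4, 14, 0, 17, 1, 8, 9, 3, 5, 16, 13, 6, 10, 15, 7]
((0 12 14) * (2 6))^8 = (0 14 12) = ((0 12 14)(2 6))^8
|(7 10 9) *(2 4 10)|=|(2 4 10 9 7)|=5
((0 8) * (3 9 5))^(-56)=((0 8)(3 9 5))^(-56)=(3 9 5)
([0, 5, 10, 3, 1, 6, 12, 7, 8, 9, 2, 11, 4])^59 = (1 4 12 6 5)(2 10)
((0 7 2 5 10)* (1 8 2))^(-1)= ((0 7 1 8 2 5 10))^(-1)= (0 10 5 2 8 1 7)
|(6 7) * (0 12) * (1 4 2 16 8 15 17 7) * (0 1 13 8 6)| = 12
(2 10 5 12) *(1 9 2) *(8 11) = (1 9 2 10 5 12)(8 11) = [0, 9, 10, 3, 4, 12, 6, 7, 11, 2, 5, 8, 1]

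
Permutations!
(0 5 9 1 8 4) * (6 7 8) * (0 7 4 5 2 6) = (0 2 6 4 7 8 5 9 1) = [2, 0, 6, 3, 7, 9, 4, 8, 5, 1]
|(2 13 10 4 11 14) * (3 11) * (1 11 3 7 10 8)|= 6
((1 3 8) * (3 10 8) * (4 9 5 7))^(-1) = ((1 10 8)(4 9 5 7))^(-1) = (1 8 10)(4 7 5 9)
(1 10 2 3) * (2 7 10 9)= [0, 9, 3, 1, 4, 5, 6, 10, 8, 2, 7]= (1 9 2 3)(7 10)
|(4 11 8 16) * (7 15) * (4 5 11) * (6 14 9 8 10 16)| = |(5 11 10 16)(6 14 9 8)(7 15)| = 4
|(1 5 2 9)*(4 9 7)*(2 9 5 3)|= |(1 3 2 7 4 5 9)|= 7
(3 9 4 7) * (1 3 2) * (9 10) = (1 3 10 9 4 7 2) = [0, 3, 1, 10, 7, 5, 6, 2, 8, 4, 9]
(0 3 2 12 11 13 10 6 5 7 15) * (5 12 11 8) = [3, 1, 11, 2, 4, 7, 12, 15, 5, 9, 6, 13, 8, 10, 14, 0] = (0 3 2 11 13 10 6 12 8 5 7 15)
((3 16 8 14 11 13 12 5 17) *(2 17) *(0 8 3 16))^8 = (0 17 12 14 3 2 13 8 16 5 11)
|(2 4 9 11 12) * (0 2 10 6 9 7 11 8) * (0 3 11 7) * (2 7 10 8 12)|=11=|(0 7 10 6 9 12 8 3 11 2 4)|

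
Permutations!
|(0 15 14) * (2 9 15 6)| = 6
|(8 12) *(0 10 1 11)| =|(0 10 1 11)(8 12)| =4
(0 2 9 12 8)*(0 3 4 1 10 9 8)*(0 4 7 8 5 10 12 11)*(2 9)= (0 9 11)(1 12 4)(2 5 10)(3 7 8)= [9, 12, 5, 7, 1, 10, 6, 8, 3, 11, 2, 0, 4]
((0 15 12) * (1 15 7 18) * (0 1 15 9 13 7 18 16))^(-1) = (0 16 7 13 9 1 12 15 18)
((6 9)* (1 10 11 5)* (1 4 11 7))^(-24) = (11)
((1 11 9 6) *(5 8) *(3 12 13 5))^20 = (13)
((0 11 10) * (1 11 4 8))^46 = (0 11 8)(1 4 10)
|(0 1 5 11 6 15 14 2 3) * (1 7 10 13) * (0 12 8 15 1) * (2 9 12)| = |(0 7 10 13)(1 5 11 6)(2 3)(8 15 14 9 12)| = 20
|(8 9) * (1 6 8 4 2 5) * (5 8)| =12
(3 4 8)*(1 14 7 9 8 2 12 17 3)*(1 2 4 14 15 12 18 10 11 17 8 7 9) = (1 15 12 8 2 18 10 11 17 3 14 9 7) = [0, 15, 18, 14, 4, 5, 6, 1, 2, 7, 11, 17, 8, 13, 9, 12, 16, 3, 10]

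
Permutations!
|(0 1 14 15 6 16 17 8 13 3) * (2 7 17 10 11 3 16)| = |(0 1 14 15 6 2 7 17 8 13 16 10 11 3)| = 14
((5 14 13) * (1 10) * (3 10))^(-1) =(1 10 3)(5 13 14)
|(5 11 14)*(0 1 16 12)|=12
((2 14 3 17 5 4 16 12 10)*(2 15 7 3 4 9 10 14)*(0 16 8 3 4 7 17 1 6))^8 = (0 1 8 7 12)(3 4 14 16 6)(5 15 9 17 10)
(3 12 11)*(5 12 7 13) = (3 7 13 5 12 11) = [0, 1, 2, 7, 4, 12, 6, 13, 8, 9, 10, 3, 11, 5]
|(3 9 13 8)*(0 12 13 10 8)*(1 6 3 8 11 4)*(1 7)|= 24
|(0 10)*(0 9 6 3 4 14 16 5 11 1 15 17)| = |(0 10 9 6 3 4 14 16 5 11 1 15 17)| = 13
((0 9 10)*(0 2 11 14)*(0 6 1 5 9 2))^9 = (14)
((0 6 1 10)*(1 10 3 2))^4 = (0 6 10)(1 3 2)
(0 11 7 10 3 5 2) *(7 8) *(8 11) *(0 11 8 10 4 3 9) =(0 10 9)(2 11 8 7 4 3 5) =[10, 1, 11, 5, 3, 2, 6, 4, 7, 0, 9, 8]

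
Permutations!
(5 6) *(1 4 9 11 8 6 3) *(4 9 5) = [0, 9, 2, 1, 5, 3, 4, 7, 6, 11, 10, 8] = (1 9 11 8 6 4 5 3)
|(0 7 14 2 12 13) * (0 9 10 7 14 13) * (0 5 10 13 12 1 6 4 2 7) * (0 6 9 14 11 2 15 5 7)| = 70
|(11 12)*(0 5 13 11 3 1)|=|(0 5 13 11 12 3 1)|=7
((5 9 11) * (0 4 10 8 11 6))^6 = (0 9 11 10)(4 6 5 8)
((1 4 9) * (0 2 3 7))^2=(0 3)(1 9 4)(2 7)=((0 2 3 7)(1 4 9))^2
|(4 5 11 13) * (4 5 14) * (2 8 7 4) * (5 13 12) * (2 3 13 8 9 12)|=30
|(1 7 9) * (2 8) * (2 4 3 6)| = 15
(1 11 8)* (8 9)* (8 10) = [0, 11, 2, 3, 4, 5, 6, 7, 1, 10, 8, 9] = (1 11 9 10 8)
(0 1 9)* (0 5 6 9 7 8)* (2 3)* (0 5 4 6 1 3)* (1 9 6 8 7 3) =(0 1 3 2)(4 8 5 9) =[1, 3, 0, 2, 8, 9, 6, 7, 5, 4]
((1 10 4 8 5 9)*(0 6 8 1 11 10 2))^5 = (0 11)(1 5)(2 9)(4 8)(6 10)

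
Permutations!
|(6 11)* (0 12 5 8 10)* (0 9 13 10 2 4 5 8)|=6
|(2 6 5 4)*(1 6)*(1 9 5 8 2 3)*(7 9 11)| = 10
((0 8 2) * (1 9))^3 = ((0 8 2)(1 9))^3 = (1 9)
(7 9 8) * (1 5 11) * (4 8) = (1 5 11)(4 8 7 9) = [0, 5, 2, 3, 8, 11, 6, 9, 7, 4, 10, 1]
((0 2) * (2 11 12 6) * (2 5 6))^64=((0 11 12 2)(5 6))^64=(12)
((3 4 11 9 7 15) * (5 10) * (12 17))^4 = (17)(3 7 11)(4 15 9)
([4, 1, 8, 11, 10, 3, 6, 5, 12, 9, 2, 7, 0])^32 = [10, 1, 12, 3, 2, 5, 6, 7, 0, 9, 8, 11, 4]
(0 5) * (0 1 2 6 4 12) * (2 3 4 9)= (0 5 1 3 4 12)(2 6 9)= [5, 3, 6, 4, 12, 1, 9, 7, 8, 2, 10, 11, 0]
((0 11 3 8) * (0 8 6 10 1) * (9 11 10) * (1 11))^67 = (0 6 10 9 11 1 3)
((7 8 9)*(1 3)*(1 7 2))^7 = (1 3 7 8 9 2)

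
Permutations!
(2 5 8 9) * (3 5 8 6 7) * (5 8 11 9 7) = [0, 1, 11, 8, 4, 6, 5, 3, 7, 2, 10, 9] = (2 11 9)(3 8 7)(5 6)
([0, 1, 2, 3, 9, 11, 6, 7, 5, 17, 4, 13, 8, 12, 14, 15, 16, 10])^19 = (4 10 17 9)(5 8 12 13 11)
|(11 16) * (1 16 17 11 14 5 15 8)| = 6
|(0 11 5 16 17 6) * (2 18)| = |(0 11 5 16 17 6)(2 18)| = 6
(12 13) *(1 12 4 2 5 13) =(1 12)(2 5 13 4) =[0, 12, 5, 3, 2, 13, 6, 7, 8, 9, 10, 11, 1, 4]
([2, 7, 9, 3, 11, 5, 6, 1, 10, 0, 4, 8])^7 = [2, 7, 9, 3, 10, 5, 6, 1, 11, 0, 8, 4]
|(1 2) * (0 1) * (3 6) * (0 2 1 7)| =|(0 7)(3 6)| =2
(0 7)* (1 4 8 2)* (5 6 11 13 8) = (0 7)(1 4 5 6 11 13 8 2) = [7, 4, 1, 3, 5, 6, 11, 0, 2, 9, 10, 13, 12, 8]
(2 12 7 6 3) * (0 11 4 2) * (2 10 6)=(0 11 4 10 6 3)(2 12 7)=[11, 1, 12, 0, 10, 5, 3, 2, 8, 9, 6, 4, 7]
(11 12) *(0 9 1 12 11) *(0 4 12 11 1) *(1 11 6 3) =(0 9)(1 6 3)(4 12) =[9, 6, 2, 1, 12, 5, 3, 7, 8, 0, 10, 11, 4]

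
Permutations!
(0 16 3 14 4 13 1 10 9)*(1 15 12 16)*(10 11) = [1, 11, 2, 14, 13, 5, 6, 7, 8, 0, 9, 10, 16, 15, 4, 12, 3] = (0 1 11 10 9)(3 14 4 13 15 12 16)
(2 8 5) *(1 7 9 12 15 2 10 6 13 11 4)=(1 7 9 12 15 2 8 5 10 6 13 11 4)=[0, 7, 8, 3, 1, 10, 13, 9, 5, 12, 6, 4, 15, 11, 14, 2]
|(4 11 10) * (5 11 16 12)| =6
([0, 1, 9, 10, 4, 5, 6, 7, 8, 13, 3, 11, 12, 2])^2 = [0, 1, 13, 3, 4, 5, 6, 7, 8, 2, 10, 11, 12, 9]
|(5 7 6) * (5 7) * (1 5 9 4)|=4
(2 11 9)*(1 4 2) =(1 4 2 11 9) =[0, 4, 11, 3, 2, 5, 6, 7, 8, 1, 10, 9]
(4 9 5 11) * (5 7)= (4 9 7 5 11)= [0, 1, 2, 3, 9, 11, 6, 5, 8, 7, 10, 4]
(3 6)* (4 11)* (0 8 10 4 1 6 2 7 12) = (0 8 10 4 11 1 6 3 2 7 12) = [8, 6, 7, 2, 11, 5, 3, 12, 10, 9, 4, 1, 0]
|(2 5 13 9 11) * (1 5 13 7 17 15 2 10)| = 10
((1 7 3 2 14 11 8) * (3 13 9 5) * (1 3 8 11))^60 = ((1 7 13 9 5 8 3 2 14))^60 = (1 3 9)(2 5 7)(8 13 14)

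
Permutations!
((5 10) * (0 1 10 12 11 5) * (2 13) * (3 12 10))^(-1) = ((0 1 3 12 11 5 10)(2 13))^(-1) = (0 10 5 11 12 3 1)(2 13)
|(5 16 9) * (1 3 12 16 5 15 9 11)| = 10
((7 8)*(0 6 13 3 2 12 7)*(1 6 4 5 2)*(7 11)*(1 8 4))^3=(0 13)(1 3)(2 7)(4 12)(5 11)(6 8)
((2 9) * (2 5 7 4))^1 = (2 9 5 7 4) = ((2 9 5 7 4))^1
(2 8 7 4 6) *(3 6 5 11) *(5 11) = (2 8 7 4 11 3 6) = [0, 1, 8, 6, 11, 5, 2, 4, 7, 9, 10, 3]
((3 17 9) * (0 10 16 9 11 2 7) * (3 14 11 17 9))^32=((17)(0 10 16 3 9 14 11 2 7))^32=(17)(0 14 10 11 16 2 3 7 9)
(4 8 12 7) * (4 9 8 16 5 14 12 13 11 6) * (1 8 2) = (1 8 13 11 6 4 16 5 14 12 7 9 2) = [0, 8, 1, 3, 16, 14, 4, 9, 13, 2, 10, 6, 7, 11, 12, 15, 5]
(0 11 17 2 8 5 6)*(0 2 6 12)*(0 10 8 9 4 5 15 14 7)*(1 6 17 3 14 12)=(17)(0 11 3 14 7)(1 6 2 9 4 5)(8 15 12 10)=[11, 6, 9, 14, 5, 1, 2, 0, 15, 4, 8, 3, 10, 13, 7, 12, 16, 17]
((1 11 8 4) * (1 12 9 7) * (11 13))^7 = (1 7 9 12 4 8 11 13)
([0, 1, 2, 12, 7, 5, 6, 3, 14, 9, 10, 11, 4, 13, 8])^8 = (14)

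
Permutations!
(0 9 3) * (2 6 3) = [9, 1, 6, 0, 4, 5, 3, 7, 8, 2] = (0 9 2 6 3)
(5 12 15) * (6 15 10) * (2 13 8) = (2 13 8)(5 12 10 6 15) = [0, 1, 13, 3, 4, 12, 15, 7, 2, 9, 6, 11, 10, 8, 14, 5]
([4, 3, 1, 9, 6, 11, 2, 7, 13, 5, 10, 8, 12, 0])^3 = [2, 5, 9, 11, 1, 13, 3, 7, 4, 8, 10, 0, 12, 6]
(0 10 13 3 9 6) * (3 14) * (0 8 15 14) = (0 10 13)(3 9 6 8 15 14) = [10, 1, 2, 9, 4, 5, 8, 7, 15, 6, 13, 11, 12, 0, 3, 14]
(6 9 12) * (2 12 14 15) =(2 12 6 9 14 15) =[0, 1, 12, 3, 4, 5, 9, 7, 8, 14, 10, 11, 6, 13, 15, 2]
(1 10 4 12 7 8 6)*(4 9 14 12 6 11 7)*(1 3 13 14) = (1 10 9)(3 13 14 12 4 6)(7 8 11) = [0, 10, 2, 13, 6, 5, 3, 8, 11, 1, 9, 7, 4, 14, 12]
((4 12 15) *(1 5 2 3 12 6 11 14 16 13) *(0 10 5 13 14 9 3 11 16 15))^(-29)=((0 10 5 2 11 9 3 12)(1 13)(4 6 16 14 15))^(-29)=(0 2 3 10 11 12 5 9)(1 13)(4 6 16 14 15)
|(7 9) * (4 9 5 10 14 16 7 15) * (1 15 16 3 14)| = |(1 15 4 9 16 7 5 10)(3 14)| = 8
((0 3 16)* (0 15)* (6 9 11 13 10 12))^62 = ((0 3 16 15)(6 9 11 13 10 12))^62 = (0 16)(3 15)(6 11 10)(9 13 12)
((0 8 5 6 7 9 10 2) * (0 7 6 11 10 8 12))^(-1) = ((0 12)(2 7 9 8 5 11 10))^(-1) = (0 12)(2 10 11 5 8 9 7)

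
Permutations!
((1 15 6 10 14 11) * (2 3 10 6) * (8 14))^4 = (1 10)(2 14)(3 11)(8 15)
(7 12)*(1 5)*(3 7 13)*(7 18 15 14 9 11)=(1 5)(3 18 15 14 9 11 7 12 13)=[0, 5, 2, 18, 4, 1, 6, 12, 8, 11, 10, 7, 13, 3, 9, 14, 16, 17, 15]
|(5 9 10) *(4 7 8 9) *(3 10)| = 7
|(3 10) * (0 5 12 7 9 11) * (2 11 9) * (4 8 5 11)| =|(0 11)(2 4 8 5 12 7)(3 10)| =6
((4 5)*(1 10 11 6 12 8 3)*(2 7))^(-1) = ((1 10 11 6 12 8 3)(2 7)(4 5))^(-1) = (1 3 8 12 6 11 10)(2 7)(4 5)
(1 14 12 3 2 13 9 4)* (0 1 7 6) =(0 1 14 12 3 2 13 9 4 7 6) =[1, 14, 13, 2, 7, 5, 0, 6, 8, 4, 10, 11, 3, 9, 12]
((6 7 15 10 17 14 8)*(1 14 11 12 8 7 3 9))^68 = (1 8 10)(3 11 7)(6 17 14)(9 12 15)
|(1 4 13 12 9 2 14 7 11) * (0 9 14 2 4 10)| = |(0 9 4 13 12 14 7 11 1 10)| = 10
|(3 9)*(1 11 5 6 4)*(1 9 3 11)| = 5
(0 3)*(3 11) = (0 11 3) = [11, 1, 2, 0, 4, 5, 6, 7, 8, 9, 10, 3]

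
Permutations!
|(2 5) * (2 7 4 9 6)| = 6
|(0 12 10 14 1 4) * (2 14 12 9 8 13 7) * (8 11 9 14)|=|(0 14 1 4)(2 8 13 7)(9 11)(10 12)|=4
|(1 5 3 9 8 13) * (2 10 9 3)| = 7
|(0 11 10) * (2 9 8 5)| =12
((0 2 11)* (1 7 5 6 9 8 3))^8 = (0 11 2)(1 7 5 6 9 8 3)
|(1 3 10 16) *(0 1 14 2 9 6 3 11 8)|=28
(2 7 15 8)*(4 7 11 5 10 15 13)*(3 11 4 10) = [0, 1, 4, 11, 7, 3, 6, 13, 2, 9, 15, 5, 12, 10, 14, 8] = (2 4 7 13 10 15 8)(3 11 5)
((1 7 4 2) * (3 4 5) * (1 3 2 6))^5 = ((1 7 5 2 3 4 6))^5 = (1 4 2 7 6 3 5)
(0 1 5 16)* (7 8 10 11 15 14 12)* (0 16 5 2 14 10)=(16)(0 1 2 14 12 7 8)(10 11 15)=[1, 2, 14, 3, 4, 5, 6, 8, 0, 9, 11, 15, 7, 13, 12, 10, 16]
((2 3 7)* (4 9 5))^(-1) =(2 7 3)(4 5 9)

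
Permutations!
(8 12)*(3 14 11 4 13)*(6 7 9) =(3 14 11 4 13)(6 7 9)(8 12) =[0, 1, 2, 14, 13, 5, 7, 9, 12, 6, 10, 4, 8, 3, 11]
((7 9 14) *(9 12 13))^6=(7 12 13 9 14)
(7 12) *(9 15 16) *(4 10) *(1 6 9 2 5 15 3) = (1 6 9 3)(2 5 15 16)(4 10)(7 12) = [0, 6, 5, 1, 10, 15, 9, 12, 8, 3, 4, 11, 7, 13, 14, 16, 2]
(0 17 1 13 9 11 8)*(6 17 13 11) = (0 13 9 6 17 1 11 8) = [13, 11, 2, 3, 4, 5, 17, 7, 0, 6, 10, 8, 12, 9, 14, 15, 16, 1]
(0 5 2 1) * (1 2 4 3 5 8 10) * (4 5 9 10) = (0 8 4 3 9 10 1) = [8, 0, 2, 9, 3, 5, 6, 7, 4, 10, 1]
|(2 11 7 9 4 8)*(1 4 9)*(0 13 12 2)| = |(0 13 12 2 11 7 1 4 8)| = 9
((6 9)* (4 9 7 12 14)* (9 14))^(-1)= ((4 14)(6 7 12 9))^(-1)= (4 14)(6 9 12 7)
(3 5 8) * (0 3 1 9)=(0 3 5 8 1 9)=[3, 9, 2, 5, 4, 8, 6, 7, 1, 0]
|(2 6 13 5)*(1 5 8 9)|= 7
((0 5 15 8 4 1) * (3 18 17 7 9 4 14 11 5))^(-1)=(0 1 4 9 7 17 18 3)(5 11 14 8 15)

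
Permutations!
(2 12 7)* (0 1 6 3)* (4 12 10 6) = [1, 4, 10, 0, 12, 5, 3, 2, 8, 9, 6, 11, 7] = (0 1 4 12 7 2 10 6 3)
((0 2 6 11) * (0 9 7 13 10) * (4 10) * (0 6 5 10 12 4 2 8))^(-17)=(0 8)(2 13 7 9 11 6 10 5)(4 12)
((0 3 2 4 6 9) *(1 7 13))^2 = ((0 3 2 4 6 9)(1 7 13))^2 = (0 2 6)(1 13 7)(3 4 9)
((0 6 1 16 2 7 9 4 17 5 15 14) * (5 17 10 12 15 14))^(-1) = ((17)(0 6 1 16 2 7 9 4 10 12 15 5 14))^(-1) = (17)(0 14 5 15 12 10 4 9 7 2 16 1 6)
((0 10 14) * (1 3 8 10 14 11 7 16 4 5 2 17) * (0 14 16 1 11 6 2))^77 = ((0 16 4 5)(1 3 8 10 6 2 17 11 7))^77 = (0 16 4 5)(1 2 3 17 8 11 10 7 6)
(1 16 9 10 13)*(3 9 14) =(1 16 14 3 9 10 13) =[0, 16, 2, 9, 4, 5, 6, 7, 8, 10, 13, 11, 12, 1, 3, 15, 14]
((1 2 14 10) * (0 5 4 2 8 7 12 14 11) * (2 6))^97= (0 5 4 6 2 11)(1 8 7 12 14 10)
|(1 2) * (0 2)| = |(0 2 1)| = 3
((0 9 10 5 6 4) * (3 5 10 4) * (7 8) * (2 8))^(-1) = (10)(0 4 9)(2 7 8)(3 6 5)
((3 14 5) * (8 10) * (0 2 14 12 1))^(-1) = (0 1 12 3 5 14 2)(8 10) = ((0 2 14 5 3 12 1)(8 10))^(-1)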